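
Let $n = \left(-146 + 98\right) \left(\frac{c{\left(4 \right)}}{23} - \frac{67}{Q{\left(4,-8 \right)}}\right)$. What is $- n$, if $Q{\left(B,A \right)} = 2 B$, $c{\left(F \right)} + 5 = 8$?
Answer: $- \frac{9102}{23} \approx -395.74$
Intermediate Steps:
$c{\left(F \right)} = 3$ ($c{\left(F \right)} = -5 + 8 = 3$)
$n = \frac{9102}{23}$ ($n = \left(-146 + 98\right) \left(\frac{3}{23} - \frac{67}{2 \cdot 4}\right) = - 48 \left(3 \cdot \frac{1}{23} - \frac{67}{8}\right) = - 48 \left(\frac{3}{23} - \frac{67}{8}\right) = \left(-48\right) \left(- \frac{1517}{184}\right) = \frac{9102}{23} \approx 395.74$)
$- n = \left(-1\right) \frac{9102}{23} = - \frac{9102}{23}$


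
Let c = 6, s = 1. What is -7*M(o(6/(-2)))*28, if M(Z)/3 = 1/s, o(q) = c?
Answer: -588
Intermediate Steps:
o(q) = 6
M(Z) = 3 (M(Z) = 3/1 = 3*1 = 3)
-7*M(o(6/(-2)))*28 = -7*3*28 = -21*28 = -588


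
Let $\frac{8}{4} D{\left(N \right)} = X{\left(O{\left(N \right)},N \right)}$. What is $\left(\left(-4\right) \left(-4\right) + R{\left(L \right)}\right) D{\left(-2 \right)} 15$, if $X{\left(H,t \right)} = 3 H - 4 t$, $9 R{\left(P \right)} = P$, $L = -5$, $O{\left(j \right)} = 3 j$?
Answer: $- \frac{3475}{3} \approx -1158.3$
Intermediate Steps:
$R{\left(P \right)} = \frac{P}{9}$
$X{\left(H,t \right)} = - 4 t + 3 H$
$D{\left(N \right)} = \frac{5 N}{2}$ ($D{\left(N \right)} = \frac{- 4 N + 3 \cdot 3 N}{2} = \frac{- 4 N + 9 N}{2} = \frac{5 N}{2}$)
$\left(\left(-4\right) \left(-4\right) + R{\left(L \right)}\right) D{\left(-2 \right)} 15 = \left(\left(-4\right) \left(-4\right) + \frac{1}{9} \left(-5\right)\right) \frac{5}{2} \left(-2\right) 15 = \left(16 - \frac{5}{9}\right) \left(-5\right) 15 = \frac{139}{9} \left(-5\right) 15 = \left(- \frac{695}{9}\right) 15 = - \frac{3475}{3}$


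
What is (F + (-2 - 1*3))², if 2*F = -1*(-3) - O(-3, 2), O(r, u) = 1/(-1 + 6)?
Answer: 324/25 ≈ 12.960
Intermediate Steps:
O(r, u) = ⅕ (O(r, u) = 1/5 = ⅕)
F = 7/5 (F = (-1*(-3) - 1*⅕)/2 = (3 - ⅕)/2 = (½)*(14/5) = 7/5 ≈ 1.4000)
(F + (-2 - 1*3))² = (7/5 + (-2 - 1*3))² = (7/5 + (-2 - 3))² = (7/5 - 5)² = (-18/5)² = 324/25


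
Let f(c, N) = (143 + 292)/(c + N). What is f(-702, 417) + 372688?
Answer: 7081043/19 ≈ 3.7269e+5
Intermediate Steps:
f(c, N) = 435/(N + c)
f(-702, 417) + 372688 = 435/(417 - 702) + 372688 = 435/(-285) + 372688 = 435*(-1/285) + 372688 = -29/19 + 372688 = 7081043/19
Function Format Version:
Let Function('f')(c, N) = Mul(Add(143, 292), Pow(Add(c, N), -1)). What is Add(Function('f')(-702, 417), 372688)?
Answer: Rational(7081043, 19) ≈ 3.7269e+5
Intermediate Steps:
Function('f')(c, N) = Mul(435, Pow(Add(N, c), -1))
Add(Function('f')(-702, 417), 372688) = Add(Mul(435, Pow(Add(417, -702), -1)), 372688) = Add(Mul(435, Pow(-285, -1)), 372688) = Add(Mul(435, Rational(-1, 285)), 372688) = Add(Rational(-29, 19), 372688) = Rational(7081043, 19)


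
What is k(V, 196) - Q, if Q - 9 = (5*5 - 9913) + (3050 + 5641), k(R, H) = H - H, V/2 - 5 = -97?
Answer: 1188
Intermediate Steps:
V = -184 (V = 10 + 2*(-97) = 10 - 194 = -184)
k(R, H) = 0
Q = -1188 (Q = 9 + ((5*5 - 9913) + (3050 + 5641)) = 9 + ((25 - 9913) + 8691) = 9 + (-9888 + 8691) = 9 - 1197 = -1188)
k(V, 196) - Q = 0 - 1*(-1188) = 0 + 1188 = 1188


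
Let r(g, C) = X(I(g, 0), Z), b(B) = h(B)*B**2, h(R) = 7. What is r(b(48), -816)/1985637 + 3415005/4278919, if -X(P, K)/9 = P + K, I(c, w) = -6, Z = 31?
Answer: 2259999175470/2832126628801 ≈ 0.79799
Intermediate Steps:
b(B) = 7*B**2
X(P, K) = -9*K - 9*P (X(P, K) = -9*(P + K) = -9*(K + P) = -9*K - 9*P)
r(g, C) = -225 (r(g, C) = -9*31 - 9*(-6) = -279 + 54 = -225)
r(b(48), -816)/1985637 + 3415005/4278919 = -225/1985637 + 3415005/4278919 = -225*1/1985637 + 3415005*(1/4278919) = -75/661879 + 3415005/4278919 = 2259999175470/2832126628801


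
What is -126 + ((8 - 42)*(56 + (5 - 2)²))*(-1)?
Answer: 2084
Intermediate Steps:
-126 + ((8 - 42)*(56 + (5 - 2)²))*(-1) = -126 - 34*(56 + 3²)*(-1) = -126 - 34*(56 + 9)*(-1) = -126 - 34*65*(-1) = -126 - 2210*(-1) = -126 + 2210 = 2084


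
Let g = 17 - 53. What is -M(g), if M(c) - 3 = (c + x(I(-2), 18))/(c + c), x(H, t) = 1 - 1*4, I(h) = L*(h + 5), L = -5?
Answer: -85/24 ≈ -3.5417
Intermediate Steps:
I(h) = -25 - 5*h (I(h) = -5*(h + 5) = -5*(5 + h) = -25 - 5*h)
g = -36
x(H, t) = -3 (x(H, t) = 1 - 4 = -3)
M(c) = 3 + (-3 + c)/(2*c) (M(c) = 3 + (c - 3)/(c + c) = 3 + (-3 + c)/((2*c)) = 3 + (-3 + c)*(1/(2*c)) = 3 + (-3 + c)/(2*c))
-M(g) = -(-3 + 7*(-36))/(2*(-36)) = -(-1)*(-3 - 252)/(2*36) = -(-1)*(-255)/(2*36) = -1*85/24 = -85/24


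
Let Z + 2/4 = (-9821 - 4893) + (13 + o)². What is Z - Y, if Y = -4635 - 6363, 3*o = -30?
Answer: -7415/2 ≈ -3707.5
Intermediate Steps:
o = -10 (o = (⅓)*(-30) = -10)
Y = -10998
Z = -29411/2 (Z = -½ + ((-9821 - 4893) + (13 - 10)²) = -½ + (-14714 + 3²) = -½ + (-14714 + 9) = -½ - 14705 = -29411/2 ≈ -14706.)
Z - Y = -29411/2 - 1*(-10998) = -29411/2 + 10998 = -7415/2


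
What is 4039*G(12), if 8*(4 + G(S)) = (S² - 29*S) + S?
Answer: -113092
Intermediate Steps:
G(S) = -4 - 7*S/2 + S²/8 (G(S) = -4 + ((S² - 29*S) + S)/8 = -4 + (S² - 28*S)/8 = -4 + (-7*S/2 + S²/8) = -4 - 7*S/2 + S²/8)
4039*G(12) = 4039*(-4 - 7/2*12 + (⅛)*12²) = 4039*(-4 - 42 + (⅛)*144) = 4039*(-4 - 42 + 18) = 4039*(-28) = -113092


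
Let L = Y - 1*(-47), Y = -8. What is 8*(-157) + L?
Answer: -1217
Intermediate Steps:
L = 39 (L = -8 - 1*(-47) = -8 + 47 = 39)
8*(-157) + L = 8*(-157) + 39 = -1256 + 39 = -1217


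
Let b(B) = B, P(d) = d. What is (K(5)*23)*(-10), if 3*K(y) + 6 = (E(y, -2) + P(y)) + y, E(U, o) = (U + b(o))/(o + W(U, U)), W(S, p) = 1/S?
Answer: -1610/9 ≈ -178.89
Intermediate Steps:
E(U, o) = (U + o)/(o + 1/U)
K(y) = -2 + 2*y/3 + y*(-2 + y)/(3*(1 - 2*y)) (K(y) = -2 + ((y*(y - 2)/(1 + y*(-2)) + y) + y)/3 = -2 + ((y*(-2 + y)/(1 - 2*y) + y) + y)/3 = -2 + ((y + y*(-2 + y)/(1 - 2*y)) + y)/3 = -2 + (2*y + y*(-2 + y)/(1 - 2*y))/3 = -2 + (2*y/3 + y*(-2 + y)/(3*(1 - 2*y))) = -2 + 2*y/3 + y*(-2 + y)/(3*(1 - 2*y)))
(K(5)*23)*(-10) = (((2 + 5² - 4*5)/(-1 + 2*5))*23)*(-10) = (((2 + 25 - 20)/(-1 + 10))*23)*(-10) = ((7/9)*23)*(-10) = (161/9)*(-10) = -1610/9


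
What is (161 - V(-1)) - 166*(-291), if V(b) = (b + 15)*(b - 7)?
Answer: 48579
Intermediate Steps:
V(b) = (-7 + b)*(15 + b) (V(b) = (15 + b)*(-7 + b) = (-7 + b)*(15 + b))
(161 - V(-1)) - 166*(-291) = (161 - (-105 + (-1)² + 8*(-1))) - 166*(-291) = (161 - (-105 + 1 - 8)) + 48306 = (161 - 1*(-112)) + 48306 = (161 + 112) + 48306 = 273 + 48306 = 48579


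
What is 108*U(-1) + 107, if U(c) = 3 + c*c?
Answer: 539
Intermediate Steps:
U(c) = 3 + c²
108*U(-1) + 107 = 108*(3 + (-1)²) + 107 = 108*(3 + 1) + 107 = 108*4 + 107 = 432 + 107 = 539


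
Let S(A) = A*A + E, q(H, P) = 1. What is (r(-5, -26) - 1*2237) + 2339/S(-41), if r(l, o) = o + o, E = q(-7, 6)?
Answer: -3847759/1682 ≈ -2287.6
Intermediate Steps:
E = 1
r(l, o) = 2*o
S(A) = 1 + A² (S(A) = A*A + 1 = A² + 1 = 1 + A²)
(r(-5, -26) - 1*2237) + 2339/S(-41) = (2*(-26) - 1*2237) + 2339/(1 + (-41)²) = (-52 - 2237) + 2339/(1 + 1681) = -2289 + 2339/1682 = -3847759/1682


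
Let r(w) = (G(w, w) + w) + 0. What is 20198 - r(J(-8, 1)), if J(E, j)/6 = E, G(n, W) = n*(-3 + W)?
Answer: 17798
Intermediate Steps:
J(E, j) = 6*E
r(w) = w + w*(-3 + w) (r(w) = (w*(-3 + w) + w) + 0 = (w + w*(-3 + w)) + 0 = w + w*(-3 + w))
20198 - r(J(-8, 1)) = 20198 - 6*(-8)*(-2 + 6*(-8)) = 20198 - (-48)*(-2 - 48) = 20198 - (-48)*(-50) = 20198 - 1*2400 = 20198 - 2400 = 17798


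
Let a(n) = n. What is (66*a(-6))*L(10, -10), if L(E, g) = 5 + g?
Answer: 1980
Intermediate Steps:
(66*a(-6))*L(10, -10) = (66*(-6))*(5 - 10) = -396*(-5) = 1980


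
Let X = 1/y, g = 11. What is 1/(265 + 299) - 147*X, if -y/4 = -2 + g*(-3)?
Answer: -739/705 ≈ -1.0482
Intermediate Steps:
y = 140 (y = -4*(-2 + 11*(-3)) = -4*(-2 - 33) = -4*(-35) = 140)
X = 1/140 ≈ 0.0071429
1/(265 + 299) - 147*X = 1/(265 + 299) - 147*1/140 = 1/564 - 21/20 = -739/705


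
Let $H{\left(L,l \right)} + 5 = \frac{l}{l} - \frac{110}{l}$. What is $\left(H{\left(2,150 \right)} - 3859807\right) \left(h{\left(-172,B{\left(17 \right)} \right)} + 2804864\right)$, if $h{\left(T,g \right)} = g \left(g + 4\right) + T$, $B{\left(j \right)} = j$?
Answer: $- \frac{162404415641624}{15} \approx -1.0827 \cdot 10^{13}$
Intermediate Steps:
$H{\left(L,l \right)} = -4 - \frac{110}{l}$ ($H{\left(L,l \right)} = -5 - \left(\frac{110}{l} - \frac{l}{l}\right) = -5 + \left(1 - \frac{110}{l}\right) = -4 - \frac{110}{l}$)
$h{\left(T,g \right)} = T + g \left(4 + g\right)$ ($h{\left(T,g \right)} = g \left(4 + g\right) + T = T + g \left(4 + g\right)$)
$\left(H{\left(2,150 \right)} - 3859807\right) \left(h{\left(-172,B{\left(17 \right)} \right)} + 2804864\right) = \left(\left(-4 - \frac{110}{150}\right) - 3859807\right) \left(\left(-172 + 17^{2} + 4 \cdot 17\right) + 2804864\right) = \left(\left(-4 - \frac{11}{15}\right) - 3859807\right) \left(\left(-172 + 289 + 68\right) + 2804864\right) = \left(\left(-4 - \frac{11}{15}\right) - 3859807\right) \left(185 + 2804864\right) = \left(- \frac{71}{15} - 3859807\right) 2805049 = \left(- \frac{57897176}{15}\right) 2805049 = - \frac{162404415641624}{15}$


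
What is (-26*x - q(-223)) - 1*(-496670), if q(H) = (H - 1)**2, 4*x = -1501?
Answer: 912501/2 ≈ 4.5625e+5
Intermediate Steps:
x = -1501/4 (x = (1/4)*(-1501) = -1501/4 ≈ -375.25)
q(H) = (-1 + H)**2
(-26*x - q(-223)) - 1*(-496670) = (-26*(-1501/4) - (-1 - 223)**2) - 1*(-496670) = (19513/2 - 1*(-224)**2) + 496670 = (19513/2 - 1*50176) + 496670 = (19513/2 - 50176) + 496670 = -80839/2 + 496670 = 912501/2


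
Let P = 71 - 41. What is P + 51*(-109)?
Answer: -5529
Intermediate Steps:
P = 30
P + 51*(-109) = 30 + 51*(-109) = 30 - 5559 = -5529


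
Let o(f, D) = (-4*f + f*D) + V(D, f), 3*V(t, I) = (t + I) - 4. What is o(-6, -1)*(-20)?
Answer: -1580/3 ≈ -526.67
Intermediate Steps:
V(t, I) = -4/3 + I/3 + t/3 (V(t, I) = ((t + I) - 4)/3 = ((I + t) - 4)/3 = (-4 + I + t)/3 = -4/3 + I/3 + t/3)
o(f, D) = -4/3 - 11*f/3 + D/3 + D*f (o(f, D) = (-4*f + f*D) + (-4/3 + f/3 + D/3) = (-4*f + D*f) + (-4/3 + D/3 + f/3) = -4/3 - 11*f/3 + D/3 + D*f)
o(-6, -1)*(-20) = (-4/3 - 11/3*(-6) + (⅓)*(-1) - 1*(-6))*(-20) = (-4/3 + 22 - ⅓ + 6)*(-20) = (79/3)*(-20) = -1580/3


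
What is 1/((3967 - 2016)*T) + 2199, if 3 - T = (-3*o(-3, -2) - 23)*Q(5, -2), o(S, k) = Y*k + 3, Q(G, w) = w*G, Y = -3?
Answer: 2132253752/969647 ≈ 2199.0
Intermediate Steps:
Q(G, w) = G*w
o(S, k) = 3 - 3*k (o(S, k) = -3*k + 3 = 3 - 3*k)
T = -497 (T = 3 - (-3*(3 - 3*(-2)) - 23)*5*(-2) = 3 - (-3*(3 + 6) - 23)*(-10) = 3 - (-3*9 - 23)*(-10) = 3 - (-27 - 23)*(-10) = 3 - (-50)*(-10) = 3 - 1*500 = 3 - 500 = -497)
1/((3967 - 2016)*T) + 2199 = 1/((3967 - 2016)*(-497)) + 2199 = -1/497/1951 + 2199 = (1/1951)*(-1/497) + 2199 = -1/969647 + 2199 = 2132253752/969647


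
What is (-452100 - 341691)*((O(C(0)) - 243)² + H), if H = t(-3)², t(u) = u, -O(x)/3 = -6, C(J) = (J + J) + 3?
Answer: -40192813494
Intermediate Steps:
C(J) = 3 + 2*J (C(J) = 2*J + 3 = 3 + 2*J)
O(x) = 18 (O(x) = -3*(-6) = 18)
H = 9 (H = (-3)² = 9)
(-452100 - 341691)*((O(C(0)) - 243)² + H) = (-452100 - 341691)*((18 - 243)² + 9) = -793791*((-225)² + 9) = -793791*(50625 + 9) = -793791*50634 = -40192813494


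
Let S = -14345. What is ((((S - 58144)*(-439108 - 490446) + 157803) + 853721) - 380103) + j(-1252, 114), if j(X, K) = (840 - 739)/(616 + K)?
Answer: 49189642068811/730 ≈ 6.7383e+10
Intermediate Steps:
j(X, K) = 101/(616 + K)
((((S - 58144)*(-439108 - 490446) + 157803) + 853721) - 380103) + j(-1252, 114) = ((((-14345 - 58144)*(-439108 - 490446) + 157803) + 853721) - 380103) + 101/(616 + 114) = (((-72489*(-929554) + 157803) + 853721) - 380103) + 101/730 = (((67382439906 + 157803) + 853721) - 380103) + 101*(1/730) = ((67382597709 + 853721) - 380103) + 101/730 = (67383451430 - 380103) + 101/730 = 67383071327 + 101/730 = 49189642068811/730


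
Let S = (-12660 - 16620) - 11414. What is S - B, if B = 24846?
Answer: -65540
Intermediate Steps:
S = -40694 (S = -29280 - 11414 = -40694)
S - B = -40694 - 1*24846 = -40694 - 24846 = -65540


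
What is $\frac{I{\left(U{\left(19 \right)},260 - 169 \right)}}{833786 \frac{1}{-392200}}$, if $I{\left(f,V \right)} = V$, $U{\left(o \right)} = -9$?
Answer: $- \frac{17845100}{416893} \approx -42.805$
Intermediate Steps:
$\frac{I{\left(U{\left(19 \right)},260 - 169 \right)}}{833786 \frac{1}{-392200}} = \frac{260 - 169}{833786 \frac{1}{-392200}} = \frac{260 - 169}{833786 \left(- \frac{1}{392200}\right)} = \frac{91}{- \frac{416893}{196100}} = 91 \left(- \frac{196100}{416893}\right) = - \frac{17845100}{416893}$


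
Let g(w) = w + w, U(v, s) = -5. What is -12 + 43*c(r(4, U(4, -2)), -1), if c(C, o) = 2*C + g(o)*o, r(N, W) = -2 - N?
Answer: -442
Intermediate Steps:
g(w) = 2*w
c(C, o) = 2*C + 2*o² (c(C, o) = 2*C + (2*o)*o = 2*C + 2*o²)
-12 + 43*c(r(4, U(4, -2)), -1) = -12 + 43*(2*(-2 - 1*4) + 2*(-1)²) = -12 + 43*(2*(-2 - 4) + 2*1) = -12 + 43*(2*(-6) + 2) = -12 + 43*(-12 + 2) = -12 + 43*(-10) = -12 - 430 = -442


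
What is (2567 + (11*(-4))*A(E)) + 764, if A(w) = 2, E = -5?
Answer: 3243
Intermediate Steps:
(2567 + (11*(-4))*A(E)) + 764 = (2567 + (11*(-4))*2) + 764 = (2567 - 44*2) + 764 = (2567 - 88) + 764 = 2479 + 764 = 3243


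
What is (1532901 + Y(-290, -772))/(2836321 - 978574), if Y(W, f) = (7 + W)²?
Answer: 1612990/1857747 ≈ 0.86825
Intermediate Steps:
(1532901 + Y(-290, -772))/(2836321 - 978574) = (1532901 + (7 - 290)²)/(2836321 - 978574) = (1532901 + (-283)²)/1857747 = (1532901 + 80089)*(1/1857747) = 1612990*(1/1857747) = 1612990/1857747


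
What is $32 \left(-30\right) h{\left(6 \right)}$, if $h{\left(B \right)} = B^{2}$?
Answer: $-34560$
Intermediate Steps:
$32 \left(-30\right) h{\left(6 \right)} = 32 \left(-30\right) 6^{2} = \left(-960\right) 36 = -34560$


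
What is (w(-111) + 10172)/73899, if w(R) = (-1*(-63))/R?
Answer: 376343/2734263 ≈ 0.13764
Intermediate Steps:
w(R) = 63/R
(w(-111) + 10172)/73899 = (63/(-111) + 10172)/73899 = (63*(-1/111) + 10172)*(1/73899) = (-21/37 + 10172)*(1/73899) = (376343/37)*(1/73899) = 376343/2734263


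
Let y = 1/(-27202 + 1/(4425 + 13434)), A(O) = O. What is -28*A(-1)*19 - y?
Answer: 258445892903/485800517 ≈ 532.00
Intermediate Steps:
y = -17859/485800517 (y = 1/(-27202 + 1/17859) = 1/(-485800517/17859) = -17859/485800517 ≈ -3.6762e-5)
-28*A(-1)*19 - y = -28*(-1)*19 - 1*(-17859/485800517) = 28*19 + 17859/485800517 = 532 + 17859/485800517 = 258445892903/485800517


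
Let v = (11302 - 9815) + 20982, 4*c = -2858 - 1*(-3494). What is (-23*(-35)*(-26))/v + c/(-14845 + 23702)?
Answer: -181804439/199007933 ≈ -0.91355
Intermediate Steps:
c = 159 (c = (-2858 - 1*(-3494))/4 = (-2858 + 3494)/4 = (¼)*636 = 159)
v = 22469 (v = 1487 + 20982 = 22469)
(-23*(-35)*(-26))/v + c/(-14845 + 23702) = (-23*(-35)*(-26))/22469 + 159/(-14845 + 23702) = (805*(-26))*(1/22469) + 159/8857 = -20930*1/22469 + 159*(1/8857) = -20930/22469 + 159/8857 = -181804439/199007933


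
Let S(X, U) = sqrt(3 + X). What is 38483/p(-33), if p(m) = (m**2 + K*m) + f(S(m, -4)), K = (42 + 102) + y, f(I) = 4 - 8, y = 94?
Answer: -38483/6769 ≈ -5.6852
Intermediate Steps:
f(I) = -4
K = 238 (K = (42 + 102) + 94 = 144 + 94 = 238)
p(m) = -4 + m**2 + 238*m (p(m) = (m**2 + 238*m) - 4 = -4 + m**2 + 238*m)
38483/p(-33) = 38483/(-4 + (-33)**2 + 238*(-33)) = 38483/(-4 + 1089 - 7854) = 38483/(-6769) = 38483*(-1/6769) = -38483/6769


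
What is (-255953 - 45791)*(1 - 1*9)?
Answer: 2413952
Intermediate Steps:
(-255953 - 45791)*(1 - 1*9) = -301744*(1 - 9) = -301744*(-8) = 2413952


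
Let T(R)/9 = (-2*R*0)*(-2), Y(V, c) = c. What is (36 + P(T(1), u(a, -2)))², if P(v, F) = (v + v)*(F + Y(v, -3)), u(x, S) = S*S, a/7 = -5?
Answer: 1296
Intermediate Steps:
a = -35 (a = 7*(-5) = -35)
u(x, S) = S²
T(R) = 0 (T(R) = 9*((-2*R*0)*(-2)) = 9*(0*(-2)) = 9*0 = 0)
P(v, F) = 2*v*(-3 + F) (P(v, F) = (v + v)*(F - 3) = (2*v)*(-3 + F) = 2*v*(-3 + F))
(36 + P(T(1), u(a, -2)))² = (36 + 2*0*(-3 + (-2)²))² = (36 + 2*0*(-3 + 4))² = (36 + 2*0*1)² = (36 + 0)² = 36² = 1296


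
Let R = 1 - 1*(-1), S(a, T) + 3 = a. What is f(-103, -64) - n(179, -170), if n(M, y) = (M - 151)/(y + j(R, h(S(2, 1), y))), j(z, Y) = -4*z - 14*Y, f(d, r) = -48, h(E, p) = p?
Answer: -52862/1101 ≈ -48.013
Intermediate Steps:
S(a, T) = -3 + a
R = 2 (R = 1 + 1 = 2)
j(z, Y) = -14*Y - 4*z
n(M, y) = (-151 + M)/(-8 - 13*y) (n(M, y) = (M - 151)/(y + (-14*y - 4*2)) = (-151 + M)/(y + (-14*y - 8)) = (-151 + M)/(y + (-8 - 14*y)) = (-151 + M)/(-8 - 13*y))
f(-103, -64) - n(179, -170) = -48 - (151 - 1*179)/(8 + 13*(-170)) = -48 - (151 - 179)/(8 - 2210) = -48 - (-28)/(-2202) = -48 - (-1)*(-28)/2202 = -48 - 1*14/1101 = -48 - 14/1101 = -52862/1101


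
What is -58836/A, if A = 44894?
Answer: -29418/22447 ≈ -1.3106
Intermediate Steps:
-58836/A = -58836/44894 = -58836*1/44894 = -29418/22447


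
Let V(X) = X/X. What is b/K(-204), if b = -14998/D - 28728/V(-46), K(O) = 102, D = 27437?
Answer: -394112567/1399287 ≈ -281.65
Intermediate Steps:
V(X) = 1
b = -788225134/27437 (b = -14998/27437 - 28728/1 = -14998*1/27437 - 28728*1 = -14998/27437 - 28728 = -788225134/27437 ≈ -28729.)
b/K(-204) = -788225134/27437/102 = -788225134/27437*1/102 = -394112567/1399287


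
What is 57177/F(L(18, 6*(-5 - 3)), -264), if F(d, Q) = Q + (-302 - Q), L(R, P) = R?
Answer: -57177/302 ≈ -189.33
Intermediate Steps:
F(d, Q) = -302
57177/F(L(18, 6*(-5 - 3)), -264) = 57177/(-302) = 57177*(-1/302) = -57177/302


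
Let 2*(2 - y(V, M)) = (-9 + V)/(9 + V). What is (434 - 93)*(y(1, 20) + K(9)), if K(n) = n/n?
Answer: 5797/5 ≈ 1159.4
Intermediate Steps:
y(V, M) = 2 - (-9 + V)/(2*(9 + V))
K(n) = 1
(434 - 93)*(y(1, 20) + K(9)) = (434 - 93)*(3*(15 + 1)/(2*(9 + 1)) + 1) = 341*((3/2)*16/10 + 1) = 341*((3/2)*(⅒)*16 + 1) = 341*(12/5 + 1) = 341*(17/5) = 5797/5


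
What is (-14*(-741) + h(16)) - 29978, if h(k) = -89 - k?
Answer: -19709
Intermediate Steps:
(-14*(-741) + h(16)) - 29978 = (-14*(-741) + (-89 - 1*16)) - 29978 = (10374 + (-89 - 16)) - 29978 = (10374 - 105) - 29978 = 10269 - 29978 = -19709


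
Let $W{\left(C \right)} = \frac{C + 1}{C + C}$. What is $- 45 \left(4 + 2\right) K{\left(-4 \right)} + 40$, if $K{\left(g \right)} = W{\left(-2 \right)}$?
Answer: $- \frac{55}{2} \approx -27.5$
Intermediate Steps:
$W{\left(C \right)} = \frac{1 + C}{2 C}$
$K{\left(g \right)} = \frac{1}{4}$ ($K{\left(g \right)} = \frac{1 - 2}{2 \left(-2\right)} = \frac{1}{2} \left(- \frac{1}{2}\right) \left(-1\right) = \frac{1}{4}$)
$- 45 \left(4 + 2\right) K{\left(-4 \right)} + 40 = - 45 \left(4 + 2\right) \frac{1}{4} + 40 = - 45 \cdot 6 \cdot \frac{1}{4} + 40 = \left(-45\right) \frac{3}{2} + 40 = - \frac{135}{2} + 40 = - \frac{55}{2}$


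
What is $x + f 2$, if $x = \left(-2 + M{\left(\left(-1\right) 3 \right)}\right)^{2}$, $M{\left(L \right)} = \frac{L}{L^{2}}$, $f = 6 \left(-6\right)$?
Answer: $- \frac{599}{9} \approx -66.556$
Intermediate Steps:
$f = -36$
$M{\left(L \right)} = \frac{1}{L}$ ($M{\left(L \right)} = \frac{L}{L^{2}} = \frac{1}{L}$)
$x = \frac{49}{9}$ ($x = \left(-2 + \frac{1}{\left(-1\right) 3}\right)^{2} = \left(-2 + \frac{1}{-3}\right)^{2} = \left(-2 - \frac{1}{3}\right)^{2} = \left(- \frac{7}{3}\right)^{2} = \frac{49}{9} \approx 5.4444$)
$x + f 2 = \frac{49}{9} - 72 = - \frac{599}{9}$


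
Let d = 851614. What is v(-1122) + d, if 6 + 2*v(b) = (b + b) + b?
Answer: 849928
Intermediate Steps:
v(b) = -3 + 3*b/2 (v(b) = -3 + ((b + b) + b)/2 = -3 + (2*b + b)/2 = -3 + (3*b)/2 = -3 + 3*b/2)
v(-1122) + d = (-3 + (3/2)*(-1122)) + 851614 = (-3 - 1683) + 851614 = -1686 + 851614 = 849928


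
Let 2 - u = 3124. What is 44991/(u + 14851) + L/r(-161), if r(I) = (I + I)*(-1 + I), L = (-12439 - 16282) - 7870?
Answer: 639244895/203943852 ≈ 3.1344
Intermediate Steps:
L = -36591 (L = -28721 - 7870 = -36591)
u = -3122 (u = 2 - 1*3124 = 2 - 3124 = -3122)
r(I) = 2*I*(-1 + I) (r(I) = (2*I)*(-1 + I) = 2*I*(-1 + I))
44991/(u + 14851) + L/r(-161) = 44991/(-3122 + 14851) - 36591*(-1/(322*(-1 - 161))) = 44991/11729 - 36591/(2*(-161)*(-162)) = 44991*(1/11729) - 36591/52164 = 44991/11729 - 36591*1/52164 = 44991/11729 - 12197/17388 = 639244895/203943852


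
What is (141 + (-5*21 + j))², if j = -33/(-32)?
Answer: 1404225/1024 ≈ 1371.3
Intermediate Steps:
j = 33/32 (j = -33*(-1/32) = 33/32 ≈ 1.0313)
(141 + (-5*21 + j))² = (141 + (-5*21 + 33/32))² = (141 + (-105 + 33/32))² = (141 - 3327/32)² = (1185/32)² = 1404225/1024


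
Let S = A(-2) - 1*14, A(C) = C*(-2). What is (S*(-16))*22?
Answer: 3520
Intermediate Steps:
A(C) = -2*C
S = -10 (S = -2*(-2) - 1*14 = 4 - 14 = -10)
(S*(-16))*22 = -10*(-16)*22 = 160*22 = 3520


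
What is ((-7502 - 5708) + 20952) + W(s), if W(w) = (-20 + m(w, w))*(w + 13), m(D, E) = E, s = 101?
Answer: 16976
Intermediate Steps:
W(w) = (-20 + w)*(13 + w) (W(w) = (-20 + w)*(w + 13) = (-20 + w)*(13 + w))
((-7502 - 5708) + 20952) + W(s) = ((-7502 - 5708) + 20952) + (-260 + 101² - 7*101) = (-13210 + 20952) + (-260 + 10201 - 707) = 7742 + 9234 = 16976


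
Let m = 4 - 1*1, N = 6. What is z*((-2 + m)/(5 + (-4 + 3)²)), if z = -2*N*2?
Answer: -4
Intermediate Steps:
m = 3 (m = 4 - 1 = 3)
z = -24 (z = -2*6*2 = -12*2 = -24)
z*((-2 + m)/(5 + (-4 + 3)²)) = -24*(-2 + 3)/(5 + (-4 + 3)²) = -24/(5 + (-1)²) = -24/(5 + 1) = -24/6 = -24*⅙ = -4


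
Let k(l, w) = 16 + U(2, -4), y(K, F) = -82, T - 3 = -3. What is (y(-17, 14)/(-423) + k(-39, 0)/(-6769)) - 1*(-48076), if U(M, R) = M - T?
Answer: 137655933256/2863287 ≈ 48076.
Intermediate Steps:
T = 0 (T = 3 - 3 = 0)
U(M, R) = M (U(M, R) = M - 1*0 = M + 0 = M)
k(l, w) = 18 (k(l, w) = 16 + 2 = 18)
(y(-17, 14)/(-423) + k(-39, 0)/(-6769)) - 1*(-48076) = (-82/(-423) + 18/(-6769)) - 1*(-48076) = (-82*(-1/423) + 18*(-1/6769)) + 48076 = (82/423 - 18/6769) + 48076 = 547444/2863287 + 48076 = 137655933256/2863287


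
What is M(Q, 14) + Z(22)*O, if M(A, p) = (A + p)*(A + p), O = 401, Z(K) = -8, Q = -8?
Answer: -3172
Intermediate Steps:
M(A, p) = (A + p)²
M(Q, 14) + Z(22)*O = (-8 + 14)² - 8*401 = 6² - 3208 = 36 - 3208 = -3172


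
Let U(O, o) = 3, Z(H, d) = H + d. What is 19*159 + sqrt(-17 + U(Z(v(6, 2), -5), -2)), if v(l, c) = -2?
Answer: 3021 + I*sqrt(14) ≈ 3021.0 + 3.7417*I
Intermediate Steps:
19*159 + sqrt(-17 + U(Z(v(6, 2), -5), -2)) = 19*159 + sqrt(-17 + 3) = 3021 + sqrt(-14) = 3021 + I*sqrt(14)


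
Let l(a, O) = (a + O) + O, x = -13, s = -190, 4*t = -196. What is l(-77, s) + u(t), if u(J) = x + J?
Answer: -519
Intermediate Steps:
t = -49 (t = (¼)*(-196) = -49)
l(a, O) = a + 2*O (l(a, O) = (O + a) + O = a + 2*O)
u(J) = -13 + J
l(-77, s) + u(t) = (-77 + 2*(-190)) + (-13 - 49) = (-77 - 380) - 62 = -457 - 62 = -519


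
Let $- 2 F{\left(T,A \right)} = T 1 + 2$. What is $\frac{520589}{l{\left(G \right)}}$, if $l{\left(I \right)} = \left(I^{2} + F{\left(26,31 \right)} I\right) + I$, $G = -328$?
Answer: $\frac{520589}{111848} \approx 4.6544$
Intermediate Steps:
$F{\left(T,A \right)} = -1 - \frac{T}{2}$ ($F{\left(T,A \right)} = - \frac{T 1 + 2}{2} = - \frac{T + 2}{2} = - \frac{2 + T}{2} = -1 - \frac{T}{2}$)
$l{\left(I \right)} = I^{2} - 13 I$ ($l{\left(I \right)} = \left(I^{2} + \left(-1 - 13\right) I\right) + I = \left(I^{2} - 14 I\right) + I = I^{2} - 13 I$)
$\frac{520589}{l{\left(G \right)}} = \frac{520589}{\left(-328\right) \left(-13 - 328\right)} = \frac{520589}{\left(-328\right) \left(-341\right)} = \frac{520589}{111848}$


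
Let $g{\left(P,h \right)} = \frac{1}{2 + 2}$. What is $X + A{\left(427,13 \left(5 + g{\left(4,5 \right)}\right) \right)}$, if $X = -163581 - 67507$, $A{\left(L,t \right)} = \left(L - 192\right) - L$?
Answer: $-231280$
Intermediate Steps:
$g{\left(P,h \right)} = \frac{1}{4}$
$A{\left(L,t \right)} = -192$ ($A{\left(L,t \right)} = \left(L - 192\right) - L = \left(-192 + L\right) - L = -192$)
$X = -231088$ ($X = -163581 - 67507 = -231088$)
$X + A{\left(427,13 \left(5 + g{\left(4,5 \right)}\right) \right)} = -231088 - 192 = -231280$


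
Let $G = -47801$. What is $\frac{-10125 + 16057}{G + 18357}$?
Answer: $- \frac{1483}{7361} \approx -0.20147$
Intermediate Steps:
$\frac{-10125 + 16057}{G + 18357} = \frac{-10125 + 16057}{-47801 + 18357} = \frac{5932}{-29444} = 5932 \left(- \frac{1}{29444}\right) = - \frac{1483}{7361}$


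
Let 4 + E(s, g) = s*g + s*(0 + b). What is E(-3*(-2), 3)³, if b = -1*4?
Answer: -1000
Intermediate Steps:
b = -4
E(s, g) = -4 - 4*s + g*s (E(s, g) = -4 + (s*g + s*(0 - 4)) = -4 + (g*s + s*(-4)) = -4 + (g*s - 4*s) = -4 + (-4*s + g*s) = -4 - 4*s + g*s)
E(-3*(-2), 3)³ = (-4 - (-12)*(-2) + 3*(-3*(-2)))³ = (-4 - 4*6 + 3*6)³ = (-4 - 24 + 18)³ = (-10)³ = -1000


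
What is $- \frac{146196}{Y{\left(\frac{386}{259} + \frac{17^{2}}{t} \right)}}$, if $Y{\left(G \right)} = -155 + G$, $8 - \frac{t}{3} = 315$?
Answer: $\frac{17436723822}{18346445} \approx 950.41$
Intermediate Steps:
$t = -921$ ($t = 24 - 945 = -921$)
$- \frac{146196}{Y{\left(\frac{386}{259} + \frac{17^{2}}{t} \right)}} = - \frac{146196}{-155 + \left(\frac{386}{259} + \frac{17^{2}}{-921}\right)} = - \frac{146196}{-155 + \left(386 \cdot \frac{1}{259} + 289 \left(- \frac{1}{921}\right)\right)} = - \frac{146196}{-155 + \left(\frac{386}{259} - \frac{289}{921}\right)} = - \frac{146196}{-155 + \frac{280655}{238539}} = - \frac{146196}{- \frac{36692890}{238539}} = \left(-146196\right) \left(- \frac{238539}{36692890}\right) = \frac{17436723822}{18346445}$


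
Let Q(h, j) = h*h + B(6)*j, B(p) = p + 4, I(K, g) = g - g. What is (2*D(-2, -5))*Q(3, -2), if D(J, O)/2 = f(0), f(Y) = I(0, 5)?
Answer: 0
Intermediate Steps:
I(K, g) = 0
B(p) = 4 + p
f(Y) = 0
D(J, O) = 0 (D(J, O) = 2*0 = 0)
Q(h, j) = h² + 10*j (Q(h, j) = h*h + (4 + 6)*j = h² + 10*j)
(2*D(-2, -5))*Q(3, -2) = (2*0)*(3² + 10*(-2)) = 0*(9 - 20) = 0*(-11) = 0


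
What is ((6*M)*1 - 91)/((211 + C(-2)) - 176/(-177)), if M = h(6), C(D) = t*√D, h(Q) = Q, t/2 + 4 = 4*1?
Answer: -9735/37523 ≈ -0.25944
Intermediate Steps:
t = 0 (t = -8 + 2*(4*1) = -8 + 2*4 = -8 + 8 = 0)
C(D) = 0 (C(D) = 0*√D = 0)
M = 6
((6*M)*1 - 91)/((211 + C(-2)) - 176/(-177)) = ((6*6)*1 - 91)/((211 + 0) - 176/(-177)) = (36*1 - 91)/(211 - 176*(-1/177)) = (36 - 91)/(211 + 176/177) = -55/37523/177 = -55*177/37523 = -9735/37523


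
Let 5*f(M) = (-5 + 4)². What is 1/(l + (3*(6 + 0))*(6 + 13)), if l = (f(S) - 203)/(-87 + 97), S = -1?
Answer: 25/8043 ≈ 0.0031083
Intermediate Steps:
f(M) = ⅕ (f(M) = (-5 + 4)²/5 = (⅕)*(-1)² = (⅕)*1 = ⅕)
l = -507/25 (l = (⅕ - 203)/(-87 + 97) = -1014/5/10 = -1014/5*⅒ = -507/25 ≈ -20.280)
1/(l + (3*(6 + 0))*(6 + 13)) = 1/(-507/25 + (3*(6 + 0))*(6 + 13)) = 1/(-507/25 + (3*6)*19) = 1/(-507/25 + 18*19) = 1/(-507/25 + 342) = 1/(8043/25) = 25/8043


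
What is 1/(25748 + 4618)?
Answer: 1/30366 ≈ 3.2932e-5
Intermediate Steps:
1/(25748 + 4618) = 1/30366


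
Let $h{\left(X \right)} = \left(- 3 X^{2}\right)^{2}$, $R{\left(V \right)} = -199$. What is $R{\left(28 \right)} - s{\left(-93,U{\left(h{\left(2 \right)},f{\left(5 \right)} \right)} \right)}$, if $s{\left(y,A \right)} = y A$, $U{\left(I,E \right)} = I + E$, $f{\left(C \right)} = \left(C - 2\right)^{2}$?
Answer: $14030$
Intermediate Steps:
$f{\left(C \right)} = \left(-2 + C\right)^{2}$
$h{\left(X \right)} = 9 X^{4}$
$U{\left(I,E \right)} = E + I$
$s{\left(y,A \right)} = A y$
$R{\left(28 \right)} - s{\left(-93,U{\left(h{\left(2 \right)},f{\left(5 \right)} \right)} \right)} = -199 - \left(\left(-2 + 5\right)^{2} + 9 \cdot 2^{4}\right) \left(-93\right) = -199 - \left(3^{2} + 9 \cdot 16\right) \left(-93\right) = -199 - \left(9 + 144\right) \left(-93\right) = -199 - 153 \left(-93\right) = -199 - -14229 = -199 + 14229 = 14030$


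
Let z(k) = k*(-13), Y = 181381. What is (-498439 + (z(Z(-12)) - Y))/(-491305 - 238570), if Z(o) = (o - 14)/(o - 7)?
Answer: 12916918/13867625 ≈ 0.93144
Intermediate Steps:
Z(o) = (-14 + o)/(-7 + o)
z(k) = -13*k
(-498439 + (z(Z(-12)) - Y))/(-491305 - 238570) = (-498439 + (-13*(-14 - 12)/(-7 - 12) - 1*181381))/(-491305 - 238570) = (-498439 + (-13*(-26)/(-19) - 181381))/(-729875) = (-498439 + (-(-13)*(-26)/19 - 181381))*(-1/729875) = (-498439 + (-13*26/19 - 181381))*(-1/729875) = (-498439 + (-338/19 - 181381))*(-1/729875) = (-498439 - 3446577/19)*(-1/729875) = -12916918/19*(-1/729875) = 12916918/13867625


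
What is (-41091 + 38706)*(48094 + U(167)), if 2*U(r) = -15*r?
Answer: -223433955/2 ≈ -1.1172e+8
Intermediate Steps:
U(r) = -15*r/2 (U(r) = (-15*r)/2 = -15*r/2)
(-41091 + 38706)*(48094 + U(167)) = (-41091 + 38706)*(48094 - 15/2*167) = -2385*(48094 - 2505/2) = -2385*93683/2 = -223433955/2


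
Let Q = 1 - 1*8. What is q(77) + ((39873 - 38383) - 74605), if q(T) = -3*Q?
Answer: -73094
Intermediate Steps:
Q = -7 (Q = 1 - 8 = -7)
q(T) = 21 (q(T) = -3*(-7) = 21)
q(77) + ((39873 - 38383) - 74605) = 21 + ((39873 - 38383) - 74605) = 21 + (1490 - 74605) = 21 - 73115 = -73094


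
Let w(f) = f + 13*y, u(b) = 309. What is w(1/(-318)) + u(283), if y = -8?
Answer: 65189/318 ≈ 205.00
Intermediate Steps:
w(f) = -104 + f (w(f) = f + 13*(-8) = f - 104 = -104 + f)
w(1/(-318)) + u(283) = (-104 + 1/(-318)) + 309 = (-104 - 1/318) + 309 = -33073/318 + 309 = 65189/318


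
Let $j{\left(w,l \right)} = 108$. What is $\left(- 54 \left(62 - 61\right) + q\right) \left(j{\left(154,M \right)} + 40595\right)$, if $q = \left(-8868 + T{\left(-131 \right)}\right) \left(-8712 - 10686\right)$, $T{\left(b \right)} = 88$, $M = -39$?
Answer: $6932306453358$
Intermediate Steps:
$q = 170314440$ ($q = \left(-8868 + 88\right) \left(-8712 - 10686\right) = \left(-8780\right) \left(-19398\right) = 170314440$)
$\left(- 54 \left(62 - 61\right) + q\right) \left(j{\left(154,M \right)} + 40595\right) = \left(- 54 \left(62 - 61\right) + 170314440\right) \left(108 + 40595\right) = \left(\left(-54\right) 1 + 170314440\right) 40703 = \left(-54 + 170314440\right) 40703 = 170314386 \cdot 40703 = 6932306453358$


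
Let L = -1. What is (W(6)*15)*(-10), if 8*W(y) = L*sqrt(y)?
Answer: 75*sqrt(6)/4 ≈ 45.928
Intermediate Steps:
W(y) = -sqrt(y)/8 (W(y) = (-sqrt(y))/8 = -sqrt(y)/8)
(W(6)*15)*(-10) = (-sqrt(6)/8*15)*(-10) = -15*sqrt(6)/8*(-10) = 75*sqrt(6)/4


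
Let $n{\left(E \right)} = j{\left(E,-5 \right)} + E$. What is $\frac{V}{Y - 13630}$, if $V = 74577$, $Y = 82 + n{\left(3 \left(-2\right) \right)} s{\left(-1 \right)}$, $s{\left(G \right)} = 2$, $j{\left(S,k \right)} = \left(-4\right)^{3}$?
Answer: $- \frac{74577}{13688} \approx -5.4483$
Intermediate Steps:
$j{\left(S,k \right)} = -64$
$n{\left(E \right)} = -64 + E$
$Y = -58$ ($Y = 82 + \left(-64 + 3 \left(-2\right)\right) 2 = 82 + \left(-64 - 6\right) 2 = 82 - 140 = -58$)
$\frac{V}{Y - 13630} = \frac{74577}{-58 - 13630} = \frac{74577}{-13688} = 74577 \left(- \frac{1}{13688}\right) = - \frac{74577}{13688}$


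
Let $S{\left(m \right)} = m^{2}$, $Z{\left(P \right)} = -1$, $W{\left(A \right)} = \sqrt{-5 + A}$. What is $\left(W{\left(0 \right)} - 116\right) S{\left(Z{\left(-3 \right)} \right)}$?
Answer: $-116 + i \sqrt{5} \approx -116.0 + 2.2361 i$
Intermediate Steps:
$\left(W{\left(0 \right)} - 116\right) S{\left(Z{\left(-3 \right)} \right)} = \left(\sqrt{-5 + 0} - 116\right) \left(-1\right)^{2} = \left(\sqrt{-5} - 116\right) 1 = \left(i \sqrt{5} - 116\right) 1 = \left(-116 + i \sqrt{5}\right) 1 = -116 + i \sqrt{5}$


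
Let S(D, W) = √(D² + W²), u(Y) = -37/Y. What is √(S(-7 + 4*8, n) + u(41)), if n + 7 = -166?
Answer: √(-1517 + 1681*√30554)/41 ≈ 13.187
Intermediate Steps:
n = -173 (n = -7 - 166 = -173)
√(S(-7 + 4*8, n) + u(41)) = √(√((-7 + 4*8)² + (-173)²) - 37/41) = √(√((-7 + 32)² + 29929) - 37*1/41) = √(√(25² + 29929) - 37/41) = √(√(625 + 29929) - 37/41) = √(√30554 - 37/41) = √(-37/41 + √30554)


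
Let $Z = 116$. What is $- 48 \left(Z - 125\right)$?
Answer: $432$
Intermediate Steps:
$- 48 \left(Z - 125\right) = - 48 \left(116 - 125\right) = \left(-48\right) \left(-9\right) = 432$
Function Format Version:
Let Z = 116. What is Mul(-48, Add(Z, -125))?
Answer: 432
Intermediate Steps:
Mul(-48, Add(Z, -125)) = Mul(-48, Add(116, -125)) = Mul(-48, -9) = 432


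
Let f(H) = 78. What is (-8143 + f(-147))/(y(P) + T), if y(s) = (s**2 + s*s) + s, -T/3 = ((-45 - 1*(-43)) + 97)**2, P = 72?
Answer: 1613/3327 ≈ 0.48482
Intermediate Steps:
T = -27075 (T = -3*((-45 - 1*(-43)) + 97)**2 = -3*((-45 + 43) + 97)**2 = -3*(-2 + 97)**2 = -3*95**2 = -3*9025 = -27075)
y(s) = s + 2*s**2 (y(s) = (s**2 + s**2) + s = 2*s**2 + s = s + 2*s**2)
(-8143 + f(-147))/(y(P) + T) = (-8143 + 78)/(72*(1 + 2*72) - 27075) = -8065/(72*(1 + 144) - 27075) = -8065/(72*145 - 27075) = -8065/(10440 - 27075) = -8065/(-16635) = -8065*(-1/16635) = 1613/3327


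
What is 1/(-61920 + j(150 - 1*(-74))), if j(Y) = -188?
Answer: -1/62108 ≈ -1.6101e-5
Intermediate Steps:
1/(-61920 + j(150 - 1*(-74))) = 1/(-61920 - 188) = 1/(-62108) = -1/62108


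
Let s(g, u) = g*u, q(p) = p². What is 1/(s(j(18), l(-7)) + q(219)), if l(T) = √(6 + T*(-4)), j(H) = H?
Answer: 5329/255582945 - 2*√34/255582945 ≈ 2.0805e-5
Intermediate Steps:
l(T) = √(6 - 4*T)
1/(s(j(18), l(-7)) + q(219)) = 1/(18*√(6 - 4*(-7)) + 219²) = 1/(18*√(6 + 28) + 47961) = 1/(18*√34 + 47961) = 1/(47961 + 18*√34)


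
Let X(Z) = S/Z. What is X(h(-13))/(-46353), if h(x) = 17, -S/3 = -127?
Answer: -127/262667 ≈ -0.00048350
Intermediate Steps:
S = 381 (S = -3*(-127) = 381)
X(Z) = 381/Z
X(h(-13))/(-46353) = (381/17)/(-46353) = (381*(1/17))*(-1/46353) = (381/17)*(-1/46353) = -127/262667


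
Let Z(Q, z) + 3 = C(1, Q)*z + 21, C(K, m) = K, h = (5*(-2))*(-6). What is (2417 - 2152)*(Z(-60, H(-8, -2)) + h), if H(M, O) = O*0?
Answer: 20670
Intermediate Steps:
h = 60 (h = -10*(-6) = 60)
H(M, O) = 0
Z(Q, z) = 18 + z (Z(Q, z) = -3 + (1*z + 21) = -3 + (z + 21) = -3 + (21 + z) = 18 + z)
(2417 - 2152)*(Z(-60, H(-8, -2)) + h) = (2417 - 2152)*((18 + 0) + 60) = 265*(18 + 60) = 265*78 = 20670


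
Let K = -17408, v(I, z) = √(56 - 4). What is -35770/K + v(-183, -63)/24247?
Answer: 17885/8704 + 2*√13/24247 ≈ 2.0551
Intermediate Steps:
v(I, z) = 2*√13 (v(I, z) = √52 = 2*√13)
-35770/K + v(-183, -63)/24247 = -35770/(-17408) + (2*√13)/24247 = -35770*(-1/17408) + (2*√13)*(1/24247) = 17885/8704 + 2*√13/24247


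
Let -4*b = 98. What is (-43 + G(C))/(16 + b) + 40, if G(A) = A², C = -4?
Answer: 734/17 ≈ 43.176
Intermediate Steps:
b = -49/2 (b = -¼*98 = -49/2 ≈ -24.500)
(-43 + G(C))/(16 + b) + 40 = (-43 + (-4)²)/(16 - 49/2) + 40 = (-43 + 16)/(-17/2) + 40 = -27*(-2/17) + 40 = 54/17 + 40 = 734/17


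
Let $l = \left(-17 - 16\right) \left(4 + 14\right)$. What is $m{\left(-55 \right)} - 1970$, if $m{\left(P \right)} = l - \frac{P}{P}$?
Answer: $-2565$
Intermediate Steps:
$l = -594$ ($l = \left(-33\right) 18 = -594$)
$m{\left(P \right)} = -595$ ($m{\left(P \right)} = -594 - \frac{P}{P} = -594 - 1 = -595$)
$m{\left(-55 \right)} - 1970 = -595 - 1970 = -2565$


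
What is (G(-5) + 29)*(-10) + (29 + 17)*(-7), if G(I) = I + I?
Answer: -512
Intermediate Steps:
G(I) = 2*I
(G(-5) + 29)*(-10) + (29 + 17)*(-7) = (2*(-5) + 29)*(-10) + (29 + 17)*(-7) = (-10 + 29)*(-10) + 46*(-7) = 19*(-10) - 322 = -190 - 322 = -512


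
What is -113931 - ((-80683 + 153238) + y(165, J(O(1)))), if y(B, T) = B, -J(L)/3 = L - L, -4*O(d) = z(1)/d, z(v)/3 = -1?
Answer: -186651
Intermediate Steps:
z(v) = -3 (z(v) = 3*(-1) = -3)
O(d) = 3/(4*d) (O(d) = -(-3)/(4*d) = 3/(4*d))
J(L) = 0 (J(L) = -3*(L - L) = -3*0 = 0)
-113931 - ((-80683 + 153238) + y(165, J(O(1)))) = -113931 - ((-80683 + 153238) + 165) = -113931 - (72555 + 165) = -113931 - 1*72720 = -113931 - 72720 = -186651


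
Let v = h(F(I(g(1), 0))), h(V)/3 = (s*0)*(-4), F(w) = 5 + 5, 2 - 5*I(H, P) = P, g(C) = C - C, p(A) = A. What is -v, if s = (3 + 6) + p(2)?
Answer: 0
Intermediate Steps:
g(C) = 0
I(H, P) = 2/5 - P/5
s = 11 (s = (3 + 6) + 2 = 9 + 2 = 11)
F(w) = 10
h(V) = 0 (h(V) = 3*((11*0)*(-4)) = 3*(0*(-4)) = 3*0 = 0)
v = 0
-v = -1*0 = 0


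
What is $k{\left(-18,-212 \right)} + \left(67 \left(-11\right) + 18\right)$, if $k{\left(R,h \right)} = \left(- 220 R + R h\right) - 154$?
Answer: $6903$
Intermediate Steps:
$k{\left(R,h \right)} = -154 - 220 R + R h$
$k{\left(-18,-212 \right)} + \left(67 \left(-11\right) + 18\right) = \left(-154 - -3960 - -3816\right) + \left(67 \left(-11\right) + 18\right) = \left(-154 + 3960 + 3816\right) + \left(-737 + 18\right) = 7622 - 719 = 6903$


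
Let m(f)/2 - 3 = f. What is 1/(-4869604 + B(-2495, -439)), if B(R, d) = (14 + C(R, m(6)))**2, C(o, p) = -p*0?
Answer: -1/4869408 ≈ -2.0536e-7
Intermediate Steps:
m(f) = 6 + 2*f
C(o, p) = 0
B(R, d) = 196 (B(R, d) = (14 + 0)**2 = 14**2 = 196)
1/(-4869604 + B(-2495, -439)) = 1/(-4869604 + 196) = 1/(-4869408) = -1/4869408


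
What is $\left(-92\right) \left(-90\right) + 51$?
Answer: $8331$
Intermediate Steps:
$\left(-92\right) \left(-90\right) + 51 = 8280 + 51 = 8331$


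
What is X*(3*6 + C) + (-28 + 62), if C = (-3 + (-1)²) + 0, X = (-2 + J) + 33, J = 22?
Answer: 882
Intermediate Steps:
X = 53 (X = (-2 + 22) + 33 = 20 + 33 = 53)
C = -2 (C = (-3 + 1) + 0 = -2 + 0 = -2)
X*(3*6 + C) + (-28 + 62) = 53*(3*6 - 2) + (-28 + 62) = 53*(18 - 2) + 34 = 53*16 + 34 = 848 + 34 = 882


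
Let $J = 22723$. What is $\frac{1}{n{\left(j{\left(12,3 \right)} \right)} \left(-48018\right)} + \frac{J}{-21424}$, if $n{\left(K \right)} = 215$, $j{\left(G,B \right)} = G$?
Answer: $- \frac{117294659717}{110589295440} \approx -1.0606$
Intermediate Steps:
$\frac{1}{n{\left(j{\left(12,3 \right)} \right)} \left(-48018\right)} + \frac{J}{-21424} = \frac{1}{215 \left(-48018\right)} + \frac{22723}{-21424} = \frac{1}{215} \left(- \frac{1}{48018}\right) + 22723 \left(- \frac{1}{21424}\right) = - \frac{1}{10323870} - \frac{22723}{21424} = - \frac{117294659717}{110589295440}$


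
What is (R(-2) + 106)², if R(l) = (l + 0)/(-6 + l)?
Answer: 180625/16 ≈ 11289.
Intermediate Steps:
R(l) = l/(-6 + l)
(R(-2) + 106)² = (-2/(-6 - 2) + 106)² = (-2/(-8) + 106)² = (-2*(-⅛) + 106)² = (¼ + 106)² = (425/4)² = 180625/16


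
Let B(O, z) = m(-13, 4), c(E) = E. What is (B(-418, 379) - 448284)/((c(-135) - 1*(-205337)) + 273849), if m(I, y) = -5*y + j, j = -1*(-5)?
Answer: -448299/479051 ≈ -0.93581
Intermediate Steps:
j = 5
m(I, y) = 5 - 5*y (m(I, y) = -5*y + 5 = 5 - 5*y)
B(O, z) = -15 (B(O, z) = 5 - 5*4 = 5 - 20 = -15)
(B(-418, 379) - 448284)/((c(-135) - 1*(-205337)) + 273849) = (-15 - 448284)/((-135 - 1*(-205337)) + 273849) = -448299/((-135 + 205337) + 273849) = -448299/(205202 + 273849) = -448299/479051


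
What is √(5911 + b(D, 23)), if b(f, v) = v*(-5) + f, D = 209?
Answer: √6005 ≈ 77.492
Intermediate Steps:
b(f, v) = f - 5*v (b(f, v) = -5*v + f = f - 5*v)
√(5911 + b(D, 23)) = √(5911 + (209 - 5*23)) = √(5911 + (209 - 115)) = √(5911 + 94) = √6005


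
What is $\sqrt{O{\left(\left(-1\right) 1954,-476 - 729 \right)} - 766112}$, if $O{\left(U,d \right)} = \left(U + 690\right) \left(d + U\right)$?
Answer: $4 \sqrt{201679} \approx 1796.3$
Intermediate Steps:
$O{\left(U,d \right)} = \left(690 + U\right) \left(U + d\right)$
$\sqrt{O{\left(\left(-1\right) 1954,-476 - 729 \right)} - 766112} = \sqrt{\left(\left(\left(-1\right) 1954\right)^{2} + 690 \left(\left(-1\right) 1954\right) + 690 \left(-476 - 729\right) + \left(-1\right) 1954 \left(-476 - 729\right)\right) - 766112} = \sqrt{\left(\left(-1954\right)^{2} + 690 \left(-1954\right) + 690 \left(-1205\right) - -2354570\right) - 766112} = \sqrt{\left(3818116 - 1348260 - 831450 + 2354570\right) - 766112} = \sqrt{3992976 - 766112} = \sqrt{3226864} = 4 \sqrt{201679}$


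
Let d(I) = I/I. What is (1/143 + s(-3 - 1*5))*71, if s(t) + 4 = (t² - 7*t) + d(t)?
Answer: 1187972/143 ≈ 8307.5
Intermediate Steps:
d(I) = 1
s(t) = -3 + t² - 7*t (s(t) = -4 + ((t² - 7*t) + 1) = -4 + (1 + t² - 7*t) = -3 + t² - 7*t)
(1/143 + s(-3 - 1*5))*71 = (1/143 + (-3 + (-3 - 1*5)² - 7*(-3 - 1*5)))*71 = (1/143 + (-3 + (-3 - 5)² - 7*(-3 - 5)))*71 = (1/143 + (-3 + (-8)² - 7*(-8)))*71 = (1/143 + (-3 + 64 + 56))*71 = (1/143 + 117)*71 = (16732/143)*71 = 1187972/143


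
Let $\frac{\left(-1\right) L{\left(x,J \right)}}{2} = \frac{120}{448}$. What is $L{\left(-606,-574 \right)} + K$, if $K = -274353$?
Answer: $- \frac{7681899}{28} \approx -2.7435 \cdot 10^{5}$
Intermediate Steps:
$L{\left(x,J \right)} = - \frac{15}{28}$ ($L{\left(x,J \right)} = - 2 \cdot \frac{120}{448} = - 2 \cdot 120 \cdot \frac{1}{448} = \left(-2\right) \frac{15}{56} = - \frac{15}{28}$)
$L{\left(-606,-574 \right)} + K = - \frac{15}{28} - 274353 = - \frac{7681899}{28}$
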